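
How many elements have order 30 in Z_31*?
A prime p has φ(p-1) primitive roots; here φ(30) = 8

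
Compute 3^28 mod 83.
By repeated squaring (mod 83): 3^{1}≡3, 3^{2}≡9, 3^{4}≡81, 3^{8}≡4, 3^{16}≡16. Then 3^{28} = 3^{16+8+4} ≡ 16 × 4 × 81 ≡ 38 (mod 83)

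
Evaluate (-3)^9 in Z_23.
By repeated squaring mod 23: (-3)^{1}≡20, (-3)^{2}≡9, (-3)^{4}≡12, (-3)^{8}≡6. Then (-3)^{9} = (-3)^{8+1} ≡ 6 × 20 ≡ 5 mod 23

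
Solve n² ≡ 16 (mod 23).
The square roots of 16 mod 23 are 4 and 19. Verify: 4² = 16 ≡ 16 (mod 23)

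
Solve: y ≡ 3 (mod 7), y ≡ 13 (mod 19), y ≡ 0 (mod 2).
M = 7 × 19 × 2 = 266. M₁ = 38, y₁ ≡ 5 (mod 7). M₂ = 14, y₂ ≡ 15 (mod 19). M₃ = 133, y₃ ≡ 1 (mod 2). y = 3×38×5 + 13×14×15 + 0×133×1 ≡ 108 (mod 266)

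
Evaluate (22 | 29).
(22/29) = 22^{14} mod 29 = 1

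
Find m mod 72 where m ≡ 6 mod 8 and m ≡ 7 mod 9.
M = 8 × 9 = 72. M₁ = 9, y₁ ≡ 1 mod 8. M₂ = 8, y₂ ≡ 8 mod 9. m = 6×9×1 + 7×8×8 ≡ 70 mod 72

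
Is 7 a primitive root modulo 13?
ord_13(7) divides 12. For each prime q|12: 7^{6}≡12, 7^{4}≡9, none ≡ 1. So 7 has order 12 and is a primitive root mod 13.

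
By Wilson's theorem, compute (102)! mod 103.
By Wilson's theorem, (102)! ≡ -1 ≡ 102 mod 103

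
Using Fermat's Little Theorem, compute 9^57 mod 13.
By Fermat: 9^{12} ≡ 1 mod 13. 57 = 4×12 + 9. So 9^{57} ≡ 9^{9} ≡ 1 mod 13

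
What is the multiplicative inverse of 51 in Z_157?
Since 157 is prime, by Fermat 51^(-1) ≡ 51^{155} ≡ 117 (mod 157). Verify: 51 × 117 = 5967 ≡ 1 (mod 157)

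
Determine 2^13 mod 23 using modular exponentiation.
By repeated squaring mod 23: 2^{1}≡2, 2^{2}≡4, 2^{4}≡16, 2^{8}≡3. Then 2^{13} = 2^{8+4+1} ≡ 3 × 16 × 2 ≡ 4 mod 23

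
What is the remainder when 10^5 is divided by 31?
By repeated squaring (mod 31): 10^{1}≡10, 10^{2}≡7, 10^{4}≡18. Then 10^{5} = 10^{4+1} ≡ 18 × 10 ≡ 25 (mod 31)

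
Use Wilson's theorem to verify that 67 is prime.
(66)! mod 67 = 66. Since this equals -1 (mod 67), Wilson confirms 67 is prime.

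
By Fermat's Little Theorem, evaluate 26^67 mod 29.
By Fermat: 26^{28} ≡ 1 (mod 29). 67 = 2×28 + 11. So 26^{67} ≡ 26^{11} ≡ 14 (mod 29)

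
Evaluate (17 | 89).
(17/89) = 17^{44} mod 89 = 1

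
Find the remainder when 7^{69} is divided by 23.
By Fermat: 7^{22} ≡ 1 (mod 23). 69 = 3×22 + 3. So 7^{69} ≡ 7^{3} ≡ 21 (mod 23)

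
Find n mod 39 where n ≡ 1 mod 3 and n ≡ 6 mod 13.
M = 3 × 13 = 39. M₁ = 13, y₁ ≡ 1 mod 3. M₂ = 3, y₂ ≡ 9 mod 13. n = 1×13×1 + 6×3×9 ≡ 19 mod 39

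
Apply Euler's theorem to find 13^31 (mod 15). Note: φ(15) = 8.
By Euler: 13^{8} ≡ 1 (mod 15) since gcd(13, 15) = 1. 31 = 3×8 + 7. So 13^{31} ≡ 13^{7} ≡ 7 (mod 15)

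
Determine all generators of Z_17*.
There are φ(16) = 8 primitive roots mod 17: {3, 5, 6, 7, 10, 11, 12, 14}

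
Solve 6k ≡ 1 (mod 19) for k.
Since 19 is prime, by Fermat 6^(-1) ≡ 6^{17} ≡ 16 (mod 19). Verify: 6 × 16 = 96 ≡ 1 (mod 19)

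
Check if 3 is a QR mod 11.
By Euler's criterion: 3^{5} ≡ 1 mod 11. Since this equals 1, 3 is a QR.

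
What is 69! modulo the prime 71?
(70)! = (69)! × (70) ≡ -1 (mod 71). So (69)! ≡ -1 × (70)^(-1) ≡ (-1)×(-1) = 1 (mod 71)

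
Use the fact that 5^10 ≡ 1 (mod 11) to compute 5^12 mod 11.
By Fermat: 5^{10} ≡ 1 (mod 11). So 5^{12} = 5^{10} · 5^{2} ≡ 5^{2} ≡ 3 (mod 11)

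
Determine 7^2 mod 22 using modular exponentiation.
7^{2} = 49 ≡ 5 mod 22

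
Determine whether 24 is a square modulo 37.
By Euler's criterion: 24^{18} ≡ 36 (mod 37). Since this equals -1 (≡ 36), 24 is not a QR.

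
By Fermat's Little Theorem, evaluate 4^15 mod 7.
By Fermat: 4^{6} ≡ 1 (mod 7). 15 = 2×6 + 3. So 4^{15} ≡ 4^{3} ≡ 1 (mod 7)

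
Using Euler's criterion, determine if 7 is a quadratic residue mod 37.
By Euler's criterion: 7^{18} ≡ 1 (mod 37). Since this equals 1, 7 is a QR.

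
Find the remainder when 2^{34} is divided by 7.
By Fermat: 2^{6} ≡ 1 (mod 7). 34 = 5×6 + 4. So 2^{34} ≡ 2^{4} ≡ 2 (mod 7)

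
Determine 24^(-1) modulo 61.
Since 61 is prime, by Fermat 24^(-1) ≡ 24^{59} ≡ 28 mod 61. Verify: 24 × 28 = 672 ≡ 1 mod 61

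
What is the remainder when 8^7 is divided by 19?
By repeated squaring mod 19: 8^{1}≡8, 8^{2}≡7, 8^{4}≡11. Then 8^{7} = 8^{4+2+1} ≡ 11 × 7 × 8 ≡ 8 mod 19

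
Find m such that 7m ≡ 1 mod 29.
Since 29 is prime, by Fermat 7^(-1) ≡ 7^{27} ≡ 25 mod 29. Verify: 7 × 25 = 175 ≡ 1 mod 29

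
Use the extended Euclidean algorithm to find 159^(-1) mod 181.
Extended GCD: 159(74) + 181(-65) = 1. So 159^(-1) ≡ 74 (mod 181). Verify: 159 × 74 = 11766 ≡ 1 (mod 181)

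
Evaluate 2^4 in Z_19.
2^{4} = 16 ≡ 16 mod 19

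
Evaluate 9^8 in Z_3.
By repeated squaring (mod 3): 9^{1}≡0, 9^{2}≡0, 9^{4}≡0, 9^{8}≡0. So 9^{8} ≡ 0 (mod 3)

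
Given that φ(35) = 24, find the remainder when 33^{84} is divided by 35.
By Euler: 33^{24} ≡ 1 mod 35 since gcd(33, 35) = 1. 84 = 3×24 + 12. So 33^{84} ≡ 33^{12} ≡ 1 mod 35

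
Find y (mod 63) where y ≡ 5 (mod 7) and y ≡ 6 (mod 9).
M = 7 × 9 = 63. M₁ = 9, y₁ ≡ 4 (mod 7). M₂ = 7, y₂ ≡ 4 (mod 9). y = 5×9×4 + 6×7×4 ≡ 33 (mod 63)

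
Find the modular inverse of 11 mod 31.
Since 31 is prime, by Fermat 11^(-1) ≡ 11^{29} ≡ 17 mod 31. Verify: 11 × 17 = 187 ≡ 1 mod 31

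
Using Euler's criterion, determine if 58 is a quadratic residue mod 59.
By Euler's criterion: 58^{29} ≡ 58 (mod 59). Since this equals -1 (≡ 58), 58 is not a QR.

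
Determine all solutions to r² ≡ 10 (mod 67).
The square roots of 10 mod 67 are 55 and 12. Verify: 55² = 3025 ≡ 10 (mod 67)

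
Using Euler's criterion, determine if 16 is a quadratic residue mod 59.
By Euler's criterion: 16^{29} ≡ 1 (mod 59). Since this equals 1, 16 is a QR.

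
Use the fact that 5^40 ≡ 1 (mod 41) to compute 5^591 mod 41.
By Fermat: 5^{40} ≡ 1 (mod 41). 591 ≡ 31 (mod 40). So 5^{591} ≡ 5^{31} ≡ 36 (mod 41)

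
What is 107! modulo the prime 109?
(108)! = (107)! × (108) ≡ -1 mod 109. So (107)! ≡ -1 × (108)^(-1) ≡ (-1)×(-1) = 1 mod 109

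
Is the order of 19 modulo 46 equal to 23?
Powers of 19 mod 46: 19^1≡19, 19^2≡39, 19^3≡5, 19^4≡3, 19^5≡11, 19^6≡25, 19^7≡15, 19^8≡9, 19^9≡33, 19^10≡29, 19^11≡45, 19^12≡27, 19^13≡7, 19^14≡41, 19^15≡43, 19^16≡35, 19^17≡21, 19^18≡31, 19^19≡37, 19^20≡13, 19^21≡17, 19^22≡1. Already 19^22≡1, so the order is 22 < 23. No, the actual order is 22.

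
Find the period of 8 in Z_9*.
Powers of 8 mod 9: 8^1≡8, 8^2≡1. Order = 2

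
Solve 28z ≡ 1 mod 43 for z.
Since 43 is prime, by Fermat 28^(-1) ≡ 28^{41} ≡ 20 mod 43. Verify: 28 × 20 = 560 ≡ 1 mod 43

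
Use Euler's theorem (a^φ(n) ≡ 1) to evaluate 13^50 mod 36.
By Euler: 13^{12} ≡ 1 (mod 36) since gcd(13, 36) = 1. 50 = 4×12 + 2. So 13^{50} ≡ 13^{2} ≡ 25 (mod 36)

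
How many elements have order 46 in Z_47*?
There are φ(47-1) = φ(46) = 22 primitive roots modulo 47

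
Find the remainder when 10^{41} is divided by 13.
By Fermat: 10^{12} ≡ 1 mod 13. 41 = 3×12 + 5. So 10^{41} ≡ 10^{5} ≡ 4 mod 13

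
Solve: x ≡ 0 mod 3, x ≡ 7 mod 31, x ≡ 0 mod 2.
M = 3 × 31 × 2 = 186. M₁ = 62, y₁ ≡ 2 mod 3. M₂ = 6, y₂ ≡ 26 mod 31. M₃ = 93, y₃ ≡ 1 mod 2. x = 0×62×2 + 7×6×26 + 0×93×1 ≡ 162 mod 186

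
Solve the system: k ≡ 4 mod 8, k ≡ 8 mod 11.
M = 8 × 11 = 88. M₁ = 11, y₁ ≡ 3 mod 8. M₂ = 8, y₂ ≡ 7 mod 11. k = 4×11×3 + 8×8×7 ≡ 52 mod 88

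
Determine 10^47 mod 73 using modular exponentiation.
By repeated squaring mod 73: 10^{1}≡10, 10^{2}≡27, 10^{4}≡72, 10^{8}≡1, 10^{16}≡1, 10^{32}≡1. Then 10^{47} = 10^{32+8+4+2+1} ≡ 1 × 1 × 72 × 27 × 10 ≡ 22 mod 73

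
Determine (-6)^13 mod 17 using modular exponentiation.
By repeated squaring (mod 17): (-6)^{1}≡11, (-6)^{2}≡2, (-6)^{4}≡4, (-6)^{8}≡16. Then (-6)^{13} = (-6)^{8+4+1} ≡ 16 × 4 × 11 ≡ 7 (mod 17)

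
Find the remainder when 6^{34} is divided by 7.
By Fermat: 6^{6} ≡ 1 mod 7. 34 = 5×6 + 4. So 6^{34} ≡ 6^{4} ≡ 1 mod 7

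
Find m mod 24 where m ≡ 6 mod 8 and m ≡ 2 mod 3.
M = 8 × 3 = 24. M₁ = 3, y₁ ≡ 3 mod 8. M₂ = 8, y₂ ≡ 2 mod 3. m = 6×3×3 + 2×8×2 ≡ 14 mod 24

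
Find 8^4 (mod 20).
8^{4} = 4096 ≡ 16 (mod 20)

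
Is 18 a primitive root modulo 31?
18^{15} ≡ 1 (mod 31) and 15 < 30, so ord_31(18) = 15 ≠ 30 and 18 is not a primitive root.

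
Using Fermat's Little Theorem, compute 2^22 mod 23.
By Fermat's Little Theorem, 2^{22} ≡ 1 (mod 23) since 23 is prime and gcd(2, 23) = 1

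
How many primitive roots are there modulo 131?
A prime p has φ(p-1) primitive roots; here φ(130) = 48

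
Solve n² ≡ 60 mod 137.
The square roots of 60 mod 137 are 34 and 103. Verify: 34² = 1156 ≡ 60 mod 137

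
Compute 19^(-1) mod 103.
Since 103 is prime, by Fermat 19^(-1) ≡ 19^{101} ≡ 38 mod 103. Verify: 19 × 38 = 722 ≡ 1 mod 103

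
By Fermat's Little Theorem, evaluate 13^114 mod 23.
By Fermat: 13^{22} ≡ 1 (mod 23). 114 = 5×22 + 4. So 13^{114} ≡ 13^{4} ≡ 18 (mod 23)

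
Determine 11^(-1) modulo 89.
Since 89 is prime, by Fermat 11^(-1) ≡ 11^{87} ≡ 81 (mod 89). Verify: 11 × 81 = 891 ≡ 1 (mod 89)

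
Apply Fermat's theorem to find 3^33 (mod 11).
By Fermat: 3^{10} ≡ 1 (mod 11). 33 = 3×10 + 3. So 3^{33} ≡ 3^{3} ≡ 5 (mod 11)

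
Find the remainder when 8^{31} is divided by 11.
By Fermat: 8^{10} ≡ 1 (mod 11). 31 = 3×10 + 1. So 8^{31} ≡ 8^{1} ≡ 8 (mod 11)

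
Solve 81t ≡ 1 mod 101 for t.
Since 101 is prime, by Fermat 81^(-1) ≡ 81^{99} ≡ 5 mod 101. Verify: 81 × 5 = 405 ≡ 1 mod 101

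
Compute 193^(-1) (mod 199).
Since 199 is prime, by Fermat 193^(-1) ≡ 193^{197} ≡ 33 (mod 199). Verify: 193 × 33 = 6369 ≡ 1 (mod 199)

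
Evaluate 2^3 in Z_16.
2^{3} = 8 ≡ 8 (mod 16)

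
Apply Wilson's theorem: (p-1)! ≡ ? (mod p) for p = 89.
By Wilson's theorem, (88)! ≡ -1 ≡ 88 (mod 89)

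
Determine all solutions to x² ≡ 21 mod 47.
The square roots of 21 mod 47 are 16 and 31. Verify: 16² = 256 ≡ 21 mod 47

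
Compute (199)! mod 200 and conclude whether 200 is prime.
(199)! mod 200 = 0. Since 0 ≢ -1 (mod 200), 200 is not prime.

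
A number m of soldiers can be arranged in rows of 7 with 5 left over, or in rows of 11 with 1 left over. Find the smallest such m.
M = 7 × 11 = 77. M₁ = 11, y₁ ≡ 2 mod 7. M₂ = 7, y₂ ≡ 8 mod 11. m = 5×11×2 + 1×7×8 ≡ 12 mod 77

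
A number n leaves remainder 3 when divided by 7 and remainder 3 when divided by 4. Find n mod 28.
M = 7 × 4 = 28. M₁ = 4, y₁ ≡ 2 mod 7. M₂ = 7, y₂ ≡ 3 mod 4. n = 3×4×2 + 3×7×3 ≡ 3 mod 28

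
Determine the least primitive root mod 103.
g = 5. Powers: [5, 25, 22, 7, 35, 72, 51, 49, 39, 92, ...] generates all 102 non-zero residues.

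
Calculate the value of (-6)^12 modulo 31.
By repeated squaring mod 31: (-6)^{1}≡25, (-6)^{2}≡5, (-6)^{4}≡25, (-6)^{8}≡5. Then (-6)^{12} = (-6)^{8+4} ≡ 5 × 25 ≡ 1 mod 31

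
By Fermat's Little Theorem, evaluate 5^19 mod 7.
By Fermat: 5^{6} ≡ 1 (mod 7). 19 = 3×6 + 1. So 5^{19} ≡ 5^{1} ≡ 5 (mod 7)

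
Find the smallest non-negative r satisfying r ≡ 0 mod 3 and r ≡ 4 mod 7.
M = 3 × 7 = 21. M₁ = 7, y₁ ≡ 1 mod 3. M₂ = 3, y₂ ≡ 5 mod 7. r = 0×7×1 + 4×3×5 ≡ 18 mod 21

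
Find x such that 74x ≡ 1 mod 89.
Since 89 is prime, by Fermat 74^(-1) ≡ 74^{87} ≡ 83 mod 89. Verify: 74 × 83 = 6142 ≡ 1 mod 89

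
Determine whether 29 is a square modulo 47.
By Euler's criterion: 29^{23} ≡ 46 (mod 47). Since this equals -1 (≡ 46), 29 is not a QR.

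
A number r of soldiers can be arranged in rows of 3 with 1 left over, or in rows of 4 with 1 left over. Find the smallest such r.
M = 3 × 4 = 12. M₁ = 4, y₁ ≡ 1 mod 3. M₂ = 3, y₂ ≡ 3 mod 4. r = 1×4×1 + 1×3×3 ≡ 1 mod 12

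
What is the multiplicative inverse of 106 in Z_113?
Since 113 is prime, by Fermat 106^(-1) ≡ 106^{111} ≡ 16 (mod 113). Verify: 106 × 16 = 1696 ≡ 1 (mod 113)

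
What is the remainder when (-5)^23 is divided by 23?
Using Fermat: (-5)^{22} ≡ 1 mod 23. 23 ≡ 1 mod 22. So (-5)^{23} ≡ (-5)^{1} ≡ 18 mod 23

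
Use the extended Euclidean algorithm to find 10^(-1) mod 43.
Extended GCD: 10(13) + 43(-3) = 1. So 10^(-1) ≡ 13 mod 43. Verify: 10 × 13 = 130 ≡ 1 mod 43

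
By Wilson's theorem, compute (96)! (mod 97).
By Wilson's theorem, (96)! ≡ -1 ≡ 96 (mod 97)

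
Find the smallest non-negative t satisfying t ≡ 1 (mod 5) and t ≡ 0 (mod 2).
M = 5 × 2 = 10. M₁ = 2, y₁ ≡ 3 (mod 5). M₂ = 5, y₂ ≡ 1 (mod 2). t = 1×2×3 + 0×5×1 ≡ 6 (mod 10)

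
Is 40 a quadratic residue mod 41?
By Euler's criterion: 40^{20} ≡ 1 (mod 41). Since this equals 1, 40 is a QR.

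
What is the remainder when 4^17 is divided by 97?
By repeated squaring (mod 97): 4^{1}≡4, 4^{2}≡16, 4^{4}≡62, 4^{8}≡61, 4^{16}≡35. Then 4^{17} = 4^{16+1} ≡ 35 × 4 ≡ 43 (mod 97)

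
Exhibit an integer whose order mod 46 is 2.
45 has order 2 mod 46 since 45^{2} ≡ 1 (mod 46) and no smaller power works.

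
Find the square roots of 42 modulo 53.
The square roots of 42 mod 53 are 28 and 25. Verify: 28² = 784 ≡ 42 (mod 53)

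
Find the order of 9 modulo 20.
Powers of 9 mod 20: 9^1≡9, 9^2≡1. Order = 2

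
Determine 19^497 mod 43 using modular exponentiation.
Using Fermat: 19^{42} ≡ 1 (mod 43). 497 ≡ 35 (mod 42). So 19^{497} ≡ 19^{35} ≡ 7 (mod 43)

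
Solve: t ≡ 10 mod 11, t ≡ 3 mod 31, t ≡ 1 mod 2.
M = 11 × 31 × 2 = 682. M₁ = 62, y₁ ≡ 8 mod 11. M₂ = 22, y₂ ≡ 24 mod 31. M₃ = 341, y₃ ≡ 1 mod 2. t = 10×62×8 + 3×22×24 + 1×341×1 ≡ 65 mod 682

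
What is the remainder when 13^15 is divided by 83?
By repeated squaring (mod 83): 13^{1}≡13, 13^{2}≡3, 13^{4}≡9, 13^{8}≡81. Then 13^{15} = 13^{8+4+2+1} ≡ 81 × 9 × 3 × 13 ≡ 45 (mod 83)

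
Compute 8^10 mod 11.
Using Fermat: 8^{10} ≡ 1 mod 11. 10 ≡ 0 mod 10. So 8^{10} ≡ 8^{0} ≡ 1 mod 11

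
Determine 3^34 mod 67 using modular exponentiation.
By repeated squaring (mod 67): 3^{1}≡3, 3^{2}≡9, 3^{4}≡14, 3^{8}≡62, 3^{16}≡25, 3^{32}≡22. Then 3^{34} = 3^{32+2} ≡ 22 × 9 ≡ 64 (mod 67)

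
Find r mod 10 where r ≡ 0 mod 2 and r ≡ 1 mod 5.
M = 2 × 5 = 10. M₁ = 5, y₁ ≡ 1 mod 2. M₂ = 2, y₂ ≡ 3 mod 5. r = 0×5×1 + 1×2×3 ≡ 6 mod 10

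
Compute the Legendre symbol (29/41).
(29/41) = 29^{20} mod 41 = -1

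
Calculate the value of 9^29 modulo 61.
By repeated squaring (mod 61): 9^{1}≡9, 9^{2}≡20, 9^{4}≡34, 9^{8}≡58, 9^{16}≡9. Then 9^{29} = 9^{16+8+4+1} ≡ 9 × 58 × 34 × 9 ≡ 34 (mod 61)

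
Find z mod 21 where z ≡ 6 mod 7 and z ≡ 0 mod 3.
M = 7 × 3 = 21. M₁ = 3, y₁ ≡ 5 mod 7. M₂ = 7, y₂ ≡ 1 mod 3. z = 6×3×5 + 0×7×1 ≡ 6 mod 21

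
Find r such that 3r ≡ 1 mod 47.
Since 47 is prime, by Fermat 3^(-1) ≡ 3^{45} ≡ 16 mod 47. Verify: 3 × 16 = 48 ≡ 1 mod 47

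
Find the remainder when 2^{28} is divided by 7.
By Fermat: 2^{6} ≡ 1 (mod 7). 28 = 4×6 + 4. So 2^{28} ≡ 2^{4} ≡ 2 (mod 7)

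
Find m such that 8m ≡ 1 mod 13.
Since 13 is prime, by Fermat 8^(-1) ≡ 8^{11} ≡ 5 mod 13. Verify: 8 × 5 = 40 ≡ 1 mod 13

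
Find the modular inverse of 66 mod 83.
Since 83 is prime, by Fermat 66^(-1) ≡ 66^{81} ≡ 39 mod 83. Verify: 66 × 39 = 2574 ≡ 1 mod 83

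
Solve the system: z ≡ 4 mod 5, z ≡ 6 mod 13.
M = 5 × 13 = 65. M₁ = 13, y₁ ≡ 2 mod 5. M₂ = 5, y₂ ≡ 8 mod 13. z = 4×13×2 + 6×5×8 ≡ 19 mod 65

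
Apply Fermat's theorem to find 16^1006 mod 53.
By Fermat: 16^{52} ≡ 1 mod 53. 1006 ≡ 18 mod 52. So 16^{1006} ≡ 16^{18} ≡ 24 mod 53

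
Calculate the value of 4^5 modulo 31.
By repeated squaring mod 31: 4^{1}≡4, 4^{2}≡16, 4^{4}≡8. Then 4^{5} = 4^{4+1} ≡ 8 × 4 ≡ 1 mod 31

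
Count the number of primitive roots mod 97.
A prime p has φ(p-1) primitive roots; here φ(96) = 32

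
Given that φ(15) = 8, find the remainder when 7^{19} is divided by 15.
By Euler: 7^{8} ≡ 1 (mod 15) since gcd(7, 15) = 1. 19 = 2×8 + 3. So 7^{19} ≡ 7^{3} ≡ 13 (mod 15)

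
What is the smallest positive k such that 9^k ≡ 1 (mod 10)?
Powers of 9 mod 10: 9^1≡9, 9^2≡1. Order = 2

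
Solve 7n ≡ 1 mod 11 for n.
Since 11 is prime, by Fermat 7^(-1) ≡ 7^{9} ≡ 8 mod 11. Verify: 7 × 8 = 56 ≡ 1 mod 11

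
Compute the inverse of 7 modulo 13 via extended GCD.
Extended GCD: 7(2) + 13(-1) = 1. So 7^(-1) ≡ 2 mod 13. Verify: 7 × 2 = 14 ≡ 1 mod 13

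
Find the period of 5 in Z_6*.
Powers of 5 mod 6: 5^1≡5, 5^2≡1. Order = 2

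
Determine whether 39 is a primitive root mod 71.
39^{14} ≡ 1 (mod 71) and 14 < 70, so ord_71(39) = 14 ≠ 70 and 39 is not a primitive root.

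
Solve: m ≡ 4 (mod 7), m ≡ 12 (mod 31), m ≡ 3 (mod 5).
M = 7 × 31 × 5 = 1085. M₁ = 155, y₁ ≡ 1 (mod 7). M₂ = 35, y₂ ≡ 8 (mod 31). M₃ = 217, y₃ ≡ 3 (mod 5). m = 4×155×1 + 12×35×8 + 3×217×3 ≡ 508 (mod 1085)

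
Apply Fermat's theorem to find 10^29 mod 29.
By Fermat: 10^{28} ≡ 1 mod 29. So 10^{29} = 10^{28} · 10^{1} ≡ 10^{1} ≡ 10 mod 29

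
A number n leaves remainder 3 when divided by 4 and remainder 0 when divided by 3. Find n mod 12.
M = 4 × 3 = 12. M₁ = 3, y₁ ≡ 3 mod 4. M₂ = 4, y₂ ≡ 1 mod 3. n = 3×3×3 + 0×4×1 ≡ 3 mod 12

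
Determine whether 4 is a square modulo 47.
By Euler's criterion: 4^{23} ≡ 1 mod 47. Since this equals 1, 4 is a QR.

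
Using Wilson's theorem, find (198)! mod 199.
By Wilson's theorem, (198)! ≡ -1 ≡ 198 mod 199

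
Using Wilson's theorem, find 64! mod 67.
(66)! = (64)! × (65) × (66) ≡ -1 (mod 67). So (64)! ≡ -1 × [(66)(65)]^(-1) ≡ 33 (mod 67)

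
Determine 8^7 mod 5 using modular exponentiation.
Using Fermat: 8^{4} ≡ 1 mod 5. 7 ≡ 3 mod 4. So 8^{7} ≡ 8^{3} ≡ 2 mod 5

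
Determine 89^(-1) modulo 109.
Since 109 is prime, by Fermat 89^(-1) ≡ 89^{107} ≡ 49 mod 109. Verify: 89 × 49 = 4361 ≡ 1 mod 109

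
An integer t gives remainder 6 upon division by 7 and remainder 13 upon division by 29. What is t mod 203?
M = 7 × 29 = 203. M₁ = 29, y₁ ≡ 1 mod 7. M₂ = 7, y₂ ≡ 25 mod 29. t = 6×29×1 + 13×7×25 ≡ 13 mod 203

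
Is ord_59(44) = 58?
Powers of 44 mod 59: 44^1≡44, 44^2≡48, 44^3≡47, 44^4≡3, 44^5≡14, 44^6≡26, 44^7≡23, 44^8≡9, 44^9≡42, 44^10≡19, 44^11≡10, 44^12≡27, 44^13≡8, 44^14≡57, 44^15≡30, 44^16≡22, 44^17≡24, 44^18≡53, 44^19≡31, 44^20≡7, 44^21≡13, 44^22≡41, 44^23≡34, 44^24≡21, 44^25≡39, 44^26≡5, 44^27≡43, 44^28≡4, 44^29≡58, 44^30≡15, 44^31≡11, 44^32≡12, 44^33≡56, 44^34≡45, 44^35≡33, 44^36≡36, 44^37≡50, 44^38≡17, 44^39≡40, 44^40≡49, 44^41≡32, 44^42≡51, 44^43≡2, 44^44≡29, 44^45≡37, 44^46≡35, 44^47≡6, 44^48≡28, 44^49≡52, 44^50≡46, 44^51≡18, 44^52≡25, 44^53≡38, 44^54≡20, 44^55≡54, 44^56≡16, 44^57≡55, 44^58≡1. First k with 44^k≡1 is k=58. Yes, ord_59(44) = 58.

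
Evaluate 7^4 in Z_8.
7^{4} = 2401 ≡ 1 mod 8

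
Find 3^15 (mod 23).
By repeated squaring (mod 23): 3^{1}≡3, 3^{2}≡9, 3^{4}≡12, 3^{8}≡6. Then 3^{15} = 3^{8+4+2+1} ≡ 6 × 12 × 9 × 3 ≡ 12 (mod 23)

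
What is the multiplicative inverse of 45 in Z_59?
Since 59 is prime, by Fermat 45^(-1) ≡ 45^{57} ≡ 21 mod 59. Verify: 45 × 21 = 945 ≡ 1 mod 59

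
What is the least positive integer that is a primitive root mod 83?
g = 2. For each prime q|82: 2^{41}≡82, 2^{2}≡4, none ≡ 1, so ord_83(2) = 82 and 2 is a primitive root.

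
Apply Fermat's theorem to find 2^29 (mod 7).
By Fermat: 2^{6} ≡ 1 (mod 7). 29 = 4×6 + 5. So 2^{29} ≡ 2^{5} ≡ 4 (mod 7)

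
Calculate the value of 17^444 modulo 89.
Using Fermat: 17^{88} ≡ 1 (mod 89). 444 ≡ 4 (mod 88). So 17^{444} ≡ 17^{4} ≡ 39 (mod 89)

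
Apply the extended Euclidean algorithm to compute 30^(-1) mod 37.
Extended GCD: 30(-16) + 37(13) = 1. So 30^(-1) ≡ -16 ≡ 21 (mod 37). Verify: 30 × 21 = 630 ≡ 1 (mod 37)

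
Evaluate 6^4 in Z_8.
6^{4} = 1296 ≡ 0 mod 8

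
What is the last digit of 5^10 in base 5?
By repeated squaring (mod 5): 5^{1}≡0, 5^{2}≡0, 5^{4}≡0, 5^{8}≡0. Then 5^{10} = 5^{8+2} ≡ 0 × 0 ≡ 0 (mod 5)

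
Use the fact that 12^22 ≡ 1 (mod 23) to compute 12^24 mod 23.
By Fermat: 12^{22} ≡ 1 (mod 23). So 12^{24} = 12^{22} · 12^{2} ≡ 12^{2} ≡ 6 (mod 23)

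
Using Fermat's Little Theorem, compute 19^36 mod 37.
By Fermat's Little Theorem, 19^{36} ≡ 1 (mod 37) since 37 is prime and gcd(19, 37) = 1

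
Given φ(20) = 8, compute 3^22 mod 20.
By Euler: 3^{8} ≡ 1 (mod 20) since gcd(3, 20) = 1. 22 = 2×8 + 6. So 3^{22} ≡ 3^{6} ≡ 9 (mod 20)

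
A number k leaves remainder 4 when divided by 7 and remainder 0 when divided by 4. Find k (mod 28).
M = 7 × 4 = 28. M₁ = 4, y₁ ≡ 2 (mod 7). M₂ = 7, y₂ ≡ 3 (mod 4). k = 4×4×2 + 0×7×3 ≡ 4 (mod 28)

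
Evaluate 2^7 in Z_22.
By repeated squaring (mod 22): 2^{1}≡2, 2^{2}≡4, 2^{4}≡16. Then 2^{7} = 2^{4+2+1} ≡ 16 × 4 × 2 ≡ 18 (mod 22)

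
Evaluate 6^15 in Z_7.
Using Fermat: 6^{6} ≡ 1 (mod 7). 15 ≡ 3 (mod 6). So 6^{15} ≡ 6^{3} ≡ 6 (mod 7)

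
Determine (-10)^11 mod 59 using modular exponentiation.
By repeated squaring mod 59: (-10)^{1}≡49, (-10)^{2}≡41, (-10)^{4}≡29, (-10)^{8}≡15. Then (-10)^{11} = (-10)^{8+2+1} ≡ 15 × 41 × 49 ≡ 45 mod 59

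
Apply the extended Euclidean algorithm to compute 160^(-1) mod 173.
Extended GCD: 160(-40) + 173(37) = 1. So 160^(-1) ≡ -40 ≡ 133 (mod 173). Verify: 160 × 133 = 21280 ≡ 1 (mod 173)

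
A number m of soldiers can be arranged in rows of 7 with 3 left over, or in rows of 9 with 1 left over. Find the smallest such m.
M = 7 × 9 = 63. M₁ = 9, y₁ ≡ 4 mod 7. M₂ = 7, y₂ ≡ 4 mod 9. m = 3×9×4 + 1×7×4 ≡ 10 mod 63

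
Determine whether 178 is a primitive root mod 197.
178^{7} ≡ 1 (mod 197) and 7 < 196, so ord_197(178) = 7 ≠ 196 and 178 is not a primitive root.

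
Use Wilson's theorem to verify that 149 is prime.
(148)! mod 149 = 148. Since this equals -1 mod 149, Wilson confirms 149 is prime.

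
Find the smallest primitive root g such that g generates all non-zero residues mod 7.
g = 3. Powers: [3, 2, 6, 4, 5, 1] generates all 6 non-zero residues.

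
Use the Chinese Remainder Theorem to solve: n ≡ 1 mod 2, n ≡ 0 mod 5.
M = 2 × 5 = 10. M₁ = 5, y₁ ≡ 1 mod 2. M₂ = 2, y₂ ≡ 3 mod 5. n = 1×5×1 + 0×2×3 ≡ 5 mod 10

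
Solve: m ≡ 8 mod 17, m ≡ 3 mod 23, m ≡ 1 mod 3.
M = 17 × 23 × 3 = 1173. M₁ = 69, y₁ ≡ 1 mod 17. M₂ = 51, y₂ ≡ 14 mod 23. M₃ = 391, y₃ ≡ 1 mod 3. m = 8×69×1 + 3×51×14 + 1×391×1 ≡ 739 mod 1173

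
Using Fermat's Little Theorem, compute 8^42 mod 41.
By Fermat: 8^{40} ≡ 1 (mod 41). So 8^{42} = 8^{40} · 8^{2} ≡ 8^{2} ≡ 23 (mod 41)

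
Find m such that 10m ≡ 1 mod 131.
Since 131 is prime, by Fermat 10^(-1) ≡ 10^{129} ≡ 118 mod 131. Verify: 10 × 118 = 1180 ≡ 1 mod 131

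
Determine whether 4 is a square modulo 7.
By Euler's criterion: 4^{3} ≡ 1 mod 7. Since this equals 1, 4 is a QR.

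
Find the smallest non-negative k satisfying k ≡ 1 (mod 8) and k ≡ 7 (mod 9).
M = 8 × 9 = 72. M₁ = 9, y₁ ≡ 1 (mod 8). M₂ = 8, y₂ ≡ 8 (mod 9). k = 1×9×1 + 7×8×8 ≡ 25 (mod 72)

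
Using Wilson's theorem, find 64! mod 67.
(66)! = (64)! × (65) × (66) ≡ -1 (mod 67). So (64)! ≡ -1 × [(66)(65)]^(-1) ≡ 33 (mod 67)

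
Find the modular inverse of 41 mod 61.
Since 61 is prime, by Fermat 41^(-1) ≡ 41^{59} ≡ 3 (mod 61). Verify: 41 × 3 = 123 ≡ 1 (mod 61)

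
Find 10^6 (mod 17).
By repeated squaring (mod 17): 10^{1}≡10, 10^{2}≡15, 10^{4}≡4. Then 10^{6} = 10^{4+2} ≡ 4 × 15 ≡ 9 (mod 17)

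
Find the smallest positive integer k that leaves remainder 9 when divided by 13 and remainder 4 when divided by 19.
M = 13 × 19 = 247. M₁ = 19, y₁ ≡ 11 mod 13. M₂ = 13, y₂ ≡ 3 mod 19. k = 9×19×11 + 4×13×3 ≡ 61 mod 247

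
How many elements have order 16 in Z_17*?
Number of primitive roots mod 17 = φ(p-1) = φ(16) = 8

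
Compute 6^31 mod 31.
Using Fermat: 6^{30} ≡ 1 mod 31. 31 ≡ 1 mod 30. So 6^{31} ≡ 6^{1} ≡ 6 mod 31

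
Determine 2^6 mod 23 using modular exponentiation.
By repeated squaring mod 23: 2^{1}≡2, 2^{2}≡4, 2^{4}≡16. Then 2^{6} = 2^{4+2} ≡ 16 × 4 ≡ 18 mod 23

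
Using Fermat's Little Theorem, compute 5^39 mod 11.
By Fermat: 5^{10} ≡ 1 (mod 11). 39 = 3×10 + 9. So 5^{39} ≡ 5^{9} ≡ 9 (mod 11)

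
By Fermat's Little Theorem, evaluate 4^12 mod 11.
By Fermat: 4^{10} ≡ 1 mod 11. So 4^{12} = 4^{10} · 4^{2} ≡ 4^{2} ≡ 5 mod 11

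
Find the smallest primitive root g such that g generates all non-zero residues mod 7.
g = 3. For each prime q|6: 3^{3}≡6, 3^{2}≡2, none ≡ 1, so ord_7(3) = 6 and 3 is a primitive root.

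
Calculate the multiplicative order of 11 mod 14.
Powers of 11 mod 14: 11^1≡11, 11^2≡9, 11^3≡1. Order = 3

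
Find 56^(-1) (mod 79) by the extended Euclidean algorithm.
Extended GCD: 56(24) + 79(-17) = 1. So 56^(-1) ≡ 24 (mod 79). Verify: 56 × 24 = 1344 ≡ 1 (mod 79)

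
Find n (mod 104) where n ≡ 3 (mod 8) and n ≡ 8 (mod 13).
M = 8 × 13 = 104. M₁ = 13, y₁ ≡ 5 (mod 8). M₂ = 8, y₂ ≡ 5 (mod 13). n = 3×13×5 + 8×8×5 ≡ 99 (mod 104)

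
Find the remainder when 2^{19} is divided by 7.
By Fermat: 2^{6} ≡ 1 mod 7. 19 = 3×6 + 1. So 2^{19} ≡ 2^{1} ≡ 2 mod 7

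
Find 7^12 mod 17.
By repeated squaring mod 17: 7^{1}≡7, 7^{2}≡15, 7^{4}≡4, 7^{8}≡16. Then 7^{12} = 7^{8+4} ≡ 16 × 4 ≡ 13 mod 17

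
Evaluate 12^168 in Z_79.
Using Fermat: 12^{78} ≡ 1 mod 79. 168 ≡ 12 mod 78. So 12^{168} ≡ 12^{12} ≡ 46 mod 79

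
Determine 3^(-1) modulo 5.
Since 5 is prime, by Fermat 3^(-1) ≡ 3^{3} ≡ 2 mod 5. Verify: 3 × 2 = 6 ≡ 1 mod 5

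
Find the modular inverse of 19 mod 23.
Since 23 is prime, by Fermat 19^(-1) ≡ 19^{21} ≡ 17 (mod 23). Verify: 19 × 17 = 323 ≡ 1 (mod 23)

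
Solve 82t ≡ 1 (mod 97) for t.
Since 97 is prime, by Fermat 82^(-1) ≡ 82^{95} ≡ 84 (mod 97). Verify: 82 × 84 = 6888 ≡ 1 (mod 97)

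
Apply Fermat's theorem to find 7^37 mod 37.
By Fermat: 7^{36} ≡ 1 mod 37. So 7^{37} = 7^{36} · 7^{1} ≡ 7^{1} ≡ 7 mod 37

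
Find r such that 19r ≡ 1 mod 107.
Since 107 is prime, by Fermat 19^(-1) ≡ 19^{105} ≡ 62 mod 107. Verify: 19 × 62 = 1178 ≡ 1 mod 107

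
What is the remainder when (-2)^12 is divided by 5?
Using Fermat: (-2)^{4} ≡ 1 (mod 5). 12 ≡ 0 (mod 4). So (-2)^{12} ≡ (-2)^{0} ≡ 1 (mod 5)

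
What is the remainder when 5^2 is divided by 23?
5^{2} = 25 ≡ 2 (mod 23)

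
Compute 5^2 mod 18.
5^{2} = 25 ≡ 7 (mod 18)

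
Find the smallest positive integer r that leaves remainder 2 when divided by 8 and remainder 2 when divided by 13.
M = 8 × 13 = 104. M₁ = 13, y₁ ≡ 5 mod 8. M₂ = 8, y₂ ≡ 5 mod 13. r = 2×13×5 + 2×8×5 ≡ 2 mod 104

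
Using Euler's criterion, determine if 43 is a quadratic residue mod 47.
By Euler's criterion: 43^{23} ≡ 46 mod 47. Since this equals -1 (≡ 46), 43 is not a QR.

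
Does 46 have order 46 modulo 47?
46^{2} ≡ 1 (mod 47) and 2 < 46, so ord_47(46) = 2 ≠ 46 and 46 is not a primitive root.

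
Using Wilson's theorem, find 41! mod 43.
(42)! = (41)! × (42) ≡ -1 (mod 43). So (41)! ≡ -1 × (42)^(-1) ≡ (-1)×(-1) = 1 (mod 43)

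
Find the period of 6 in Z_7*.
Powers of 6 mod 7: 6^1≡6, 6^2≡1. Order = 2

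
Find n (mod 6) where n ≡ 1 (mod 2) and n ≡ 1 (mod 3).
M = 2 × 3 = 6. M₁ = 3, y₁ ≡ 1 (mod 2). M₂ = 2, y₂ ≡ 2 (mod 3). n = 1×3×1 + 1×2×2 ≡ 1 (mod 6)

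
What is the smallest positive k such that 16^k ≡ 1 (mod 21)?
Powers of 16 mod 21: 16^1≡16, 16^2≡4, 16^3≡1. So the order of 16 is 3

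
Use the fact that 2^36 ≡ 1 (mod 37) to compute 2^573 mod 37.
By Fermat: 2^{36} ≡ 1 (mod 37). 573 ≡ 33 (mod 36). So 2^{573} ≡ 2^{33} ≡ 14 (mod 37)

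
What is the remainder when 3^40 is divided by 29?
Using Fermat: 3^{28} ≡ 1 mod 29. 40 ≡ 12 mod 28. So 3^{40} ≡ 3^{12} ≡ 16 mod 29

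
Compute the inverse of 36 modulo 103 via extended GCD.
Extended GCD: 36(-20) + 103(7) = 1. So 36^(-1) ≡ -20 ≡ 83 mod 103. Verify: 36 × 83 = 2988 ≡ 1 mod 103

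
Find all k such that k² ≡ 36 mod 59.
The square roots of 36 mod 59 are 53 and 6. Verify: 53² = 2809 ≡ 36 mod 59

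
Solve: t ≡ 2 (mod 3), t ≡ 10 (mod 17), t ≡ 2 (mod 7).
M = 3 × 17 × 7 = 357. M₁ = 119, y₁ ≡ 2 (mod 3). M₂ = 21, y₂ ≡ 13 (mod 17). M₃ = 51, y₃ ≡ 4 (mod 7). t = 2×119×2 + 10×21×13 + 2×51×4 ≡ 44 (mod 357)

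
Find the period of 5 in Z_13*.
Powers of 5 mod 13: 5^1≡5, 5^2≡12, 5^3≡8, 5^4≡1. So the order of 5 is 4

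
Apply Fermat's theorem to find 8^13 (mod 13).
By Fermat: 8^{12} ≡ 1 (mod 13). So 8^{13} = 8^{12} · 8^{1} ≡ 8^{1} ≡ 8 (mod 13)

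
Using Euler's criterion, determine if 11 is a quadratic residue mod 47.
By Euler's criterion: 11^{23} ≡ 46 (mod 47). Since this equals -1 (≡ 46), 11 is not a QR.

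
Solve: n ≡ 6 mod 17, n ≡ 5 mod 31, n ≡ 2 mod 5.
M = 17 × 31 × 5 = 2635. M₁ = 155, y₁ ≡ 9 mod 17. M₂ = 85, y₂ ≡ 27 mod 31. M₃ = 527, y₃ ≡ 3 mod 5. n = 6×155×9 + 5×85×27 + 2×527×3 ≡ 1927 mod 2635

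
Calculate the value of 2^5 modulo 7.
By repeated squaring (mod 7): 2^{1}≡2, 2^{2}≡4, 2^{4}≡2. Then 2^{5} = 2^{4+1} ≡ 2 × 2 ≡ 4 (mod 7)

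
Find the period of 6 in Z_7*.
Powers of 6 mod 7: 6^1≡6, 6^2≡1. Order = 2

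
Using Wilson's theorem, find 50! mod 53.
(52)! = (50)! × (51) × (52) ≡ -1 mod 53. So (50)! ≡ -1 × [(52)(51)]^(-1) ≡ 26 mod 53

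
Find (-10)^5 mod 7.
By repeated squaring mod 7: (-10)^{1}≡4, (-10)^{2}≡2, (-10)^{4}≡4. Then (-10)^{5} = (-10)^{4+1} ≡ 4 × 4 ≡ 2 mod 7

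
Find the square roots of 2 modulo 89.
The square roots of 2 mod 89 are 64 and 25. Verify: 64² = 4096 ≡ 2 mod 89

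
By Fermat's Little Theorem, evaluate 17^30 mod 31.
By Fermat's Little Theorem, 17^{30} ≡ 1 (mod 31) since 31 is prime and gcd(17, 31) = 1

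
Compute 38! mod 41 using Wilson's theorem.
(40)! = (38)! × (39) × (40) ≡ -1 mod 41. So (38)! ≡ -1 × [(40)(39)]^(-1) ≡ 20 mod 41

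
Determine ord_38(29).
Powers of 29 mod 38: 29^1≡29, 29^2≡5, 29^3≡31, 29^4≡25, 29^5≡3, 29^6≡11, 29^7≡15, 29^8≡17, 29^9≡37, 29^10≡9, 29^11≡33, 29^12≡7, 29^13≡13, 29^14≡35, 29^15≡27, 29^16≡23, 29^17≡21, 29^18≡1. So the order of 29 is 18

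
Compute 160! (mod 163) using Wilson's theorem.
(162)! = (160)! × (161) × (162) ≡ -1 (mod 163). So (160)! ≡ -1 × [(162)(161)]^(-1) ≡ 81 (mod 163)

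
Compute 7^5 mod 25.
By repeated squaring (mod 25): 7^{1}≡7, 7^{2}≡24, 7^{4}≡1. Then 7^{5} = 7^{4+1} ≡ 1 × 7 ≡ 7 (mod 25)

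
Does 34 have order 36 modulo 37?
34^{9} ≡ 1 mod 37 and 9 < 36, so ord_37(34) = 9 ≠ 36 and 34 is not a primitive root.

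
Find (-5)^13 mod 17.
By repeated squaring mod 17: (-5)^{1}≡12, (-5)^{2}≡8, (-5)^{4}≡13, (-5)^{8}≡16. Then (-5)^{13} = (-5)^{8+4+1} ≡ 16 × 13 × 12 ≡ 14 mod 17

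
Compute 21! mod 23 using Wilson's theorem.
(22)! = (21)! × (22) ≡ -1 mod 23. So (21)! ≡ -1 × (22)^(-1) ≡ (-1)×(-1) = 1 mod 23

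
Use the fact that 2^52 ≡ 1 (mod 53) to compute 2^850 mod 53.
By Fermat: 2^{52} ≡ 1 (mod 53). 850 ≡ 18 (mod 52). So 2^{850} ≡ 2^{18} ≡ 6 (mod 53)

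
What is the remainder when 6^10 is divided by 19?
By repeated squaring mod 19: 6^{1}≡6, 6^{2}≡17, 6^{4}≡4, 6^{8}≡16. Then 6^{10} = 6^{8+2} ≡ 16 × 17 ≡ 6 mod 19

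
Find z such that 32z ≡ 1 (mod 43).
Since 43 is prime, by Fermat 32^(-1) ≡ 32^{41} ≡ 39 (mod 43). Verify: 32 × 39 = 1248 ≡ 1 (mod 43)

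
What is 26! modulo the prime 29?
(28)! = (26)! × (27) × (28) ≡ -1 mod 29. So (26)! ≡ -1 × [(28)(27)]^(-1) ≡ 14 mod 29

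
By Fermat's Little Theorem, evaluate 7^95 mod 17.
By Fermat: 7^{16} ≡ 1 mod 17. 95 = 5×16 + 15. So 7^{95} ≡ 7^{15} ≡ 5 mod 17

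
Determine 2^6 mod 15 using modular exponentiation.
By repeated squaring mod 15: 2^{1}≡2, 2^{2}≡4, 2^{4}≡1. Then 2^{6} = 2^{4+2} ≡ 1 × 4 ≡ 4 mod 15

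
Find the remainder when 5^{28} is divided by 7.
By Fermat: 5^{6} ≡ 1 mod 7. 28 = 4×6 + 4. So 5^{28} ≡ 5^{4} ≡ 2 mod 7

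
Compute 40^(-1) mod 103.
Since 103 is prime, by Fermat 40^(-1) ≡ 40^{101} ≡ 85 mod 103. Verify: 40 × 85 = 3400 ≡ 1 mod 103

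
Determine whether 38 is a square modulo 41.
By Euler's criterion: 38^{20} ≡ 40 mod 41. Since this equals -1 (≡ 40), 38 is not a QR.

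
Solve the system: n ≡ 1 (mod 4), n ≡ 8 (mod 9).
M = 4 × 9 = 36. M₁ = 9, y₁ ≡ 1 (mod 4). M₂ = 4, y₂ ≡ 7 (mod 9). n = 1×9×1 + 8×4×7 ≡ 17 (mod 36)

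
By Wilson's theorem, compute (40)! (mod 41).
By Wilson's theorem, (40)! ≡ -1 ≡ 40 (mod 41)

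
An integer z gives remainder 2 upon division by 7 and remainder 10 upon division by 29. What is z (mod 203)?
M = 7 × 29 = 203. M₁ = 29, y₁ ≡ 1 (mod 7). M₂ = 7, y₂ ≡ 25 (mod 29). z = 2×29×1 + 10×7×25 ≡ 184 (mod 203)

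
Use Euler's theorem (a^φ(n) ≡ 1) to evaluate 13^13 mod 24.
By Euler: 13^{8} ≡ 1 mod 24 since gcd(13, 24) = 1. 13 = 1×8 + 5. So 13^{13} ≡ 13^{5} ≡ 13 mod 24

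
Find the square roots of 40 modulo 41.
The square roots of 40 mod 41 are 32 and 9. Verify: 32² = 1024 ≡ 40 (mod 41)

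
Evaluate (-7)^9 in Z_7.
By repeated squaring (mod 7): (-7)^{1}≡0, (-7)^{2}≡0, (-7)^{4}≡0, (-7)^{8}≡0. Then (-7)^{9} = (-7)^{8+1} ≡ 0 × 0 ≡ 0 (mod 7)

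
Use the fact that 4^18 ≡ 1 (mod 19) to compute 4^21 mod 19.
By Fermat: 4^{18} ≡ 1 (mod 19). So 4^{21} = 4^{18} · 4^{3} ≡ 4^{3} ≡ 7 (mod 19)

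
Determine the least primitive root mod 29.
g = 2. For each prime q|28: 2^{14}≡28, 2^{4}≡16, none ≡ 1, so ord_29(2) = 28 and 2 is a primitive root.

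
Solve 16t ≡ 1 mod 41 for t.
Since 41 is prime, by Fermat 16^(-1) ≡ 16^{39} ≡ 18 mod 41. Verify: 16 × 18 = 288 ≡ 1 mod 41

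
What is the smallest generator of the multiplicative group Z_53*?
g = 2. Powers: [2, 4, 8, 16, 32, 11, 22, 44, 35, 17, ...] generates all 52 non-zero residues.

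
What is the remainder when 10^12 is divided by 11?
Using Fermat: 10^{10} ≡ 1 mod 11. 12 ≡ 2 mod 10. So 10^{12} ≡ 10^{2} ≡ 1 mod 11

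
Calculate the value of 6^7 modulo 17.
By repeated squaring (mod 17): 6^{1}≡6, 6^{2}≡2, 6^{4}≡4. Then 6^{7} = 6^{4+2+1} ≡ 4 × 2 × 6 ≡ 14 (mod 17)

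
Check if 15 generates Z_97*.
ord_97(15) divides 96. For each prime q|96: 15^{48}≡96, 15^{32}≡61, none ≡ 1. So 15 has order 96 and is a primitive root mod 97.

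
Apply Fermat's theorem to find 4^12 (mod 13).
By Fermat's Little Theorem, 4^{12} ≡ 1 (mod 13) since 13 is prime and gcd(4, 13) = 1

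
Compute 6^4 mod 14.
6^{4} = 1296 ≡ 8 (mod 14)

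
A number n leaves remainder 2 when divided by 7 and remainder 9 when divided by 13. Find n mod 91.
M = 7 × 13 = 91. M₁ = 13, y₁ ≡ 6 mod 7. M₂ = 7, y₂ ≡ 2 mod 13. n = 2×13×6 + 9×7×2 ≡ 9 mod 91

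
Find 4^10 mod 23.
By repeated squaring mod 23: 4^{1}≡4, 4^{2}≡16, 4^{4}≡3, 4^{8}≡9. Then 4^{10} = 4^{8+2} ≡ 9 × 16 ≡ 6 mod 23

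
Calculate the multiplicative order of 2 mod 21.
Powers of 2 mod 21: 2^1≡2, 2^2≡4, 2^3≡8, 2^4≡16, 2^5≡11, 2^6≡1. ord_21(2) = 6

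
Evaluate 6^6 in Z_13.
By repeated squaring (mod 13): 6^{1}≡6, 6^{2}≡10, 6^{4}≡9. Then 6^{6} = 6^{4+2} ≡ 9 × 10 ≡ 12 (mod 13)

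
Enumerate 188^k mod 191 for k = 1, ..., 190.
188^1, 188^2, ..., 188^{190} mod 191: [188, 9, 164, 81, 139, 156, 105, 67, 181, 30, 101, 79, 145, 138, 159, 96, 94, 100, 82, 136, 165, 78, 148, 129, 186, 15, 146, 135, 168, 69, 175, 48, 47, 50, 41, 68, 178, 39, 74, 160, 93, 103, 73, 163, 84, 130, 183, 24, 119, 25, 116, 34, 89, 115, 37, 80, 142, 147, 132, 177, 42, 65, 187, 12, 155, 108, 58, 17, 140, 153, 114, 40, 71, 169, 66, 184, 21, 128, 189, 6, 173, 54, 29, 104, 70, 172, 57, 20, 131, 180, 33, 92, 106, 64, 190, 3, 182, 27, 110, 52, 35, 86, 124, 10, 161, 90, 112, 46, 53, 32, 95, 97, 91, 109, 55, 26, 113, 43, 62, 5, 176, 45, 56, 23, 122, 16, 143, 144, 141, 150, 123, 13, 152, 117, 31, 98, 88, 118, 28, 107, 61, 8, 167, 72, 166, 75, 157, 102, 76, 154, 111, 49, 44, 59, 14, 149, 126, 4, 179, 36, 83, 133, 174, 51, 38, 77, 151, 120, 22, 125, 7, 170, 63, 2, 185, 18, 137, 162, 87, 121, 19, 134, 171, 60, 11, 158, 99, 85, 127, 1]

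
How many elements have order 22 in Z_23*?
A prime p has φ(p-1) primitive roots; here φ(22) = 10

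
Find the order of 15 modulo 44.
Powers of 15 mod 44: 15^1≡15, 15^2≡5, 15^3≡31, 15^4≡25, 15^5≡23, 15^6≡37, 15^7≡27, 15^8≡9, 15^9≡3, 15^10≡1. So the order of 15 is 10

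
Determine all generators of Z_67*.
There are φ(66) = 20 primitive roots mod 67: {2, 7, 11, 12, 13, 18, 20, 28, 31, 32, 34, 41, 44, 46, 48, 50, 51, 57, 61, 63}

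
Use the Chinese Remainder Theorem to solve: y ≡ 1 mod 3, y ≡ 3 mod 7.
M = 3 × 7 = 21. M₁ = 7, y₁ ≡ 1 mod 3. M₂ = 3, y₂ ≡ 5 mod 7. y = 1×7×1 + 3×3×5 ≡ 10 mod 21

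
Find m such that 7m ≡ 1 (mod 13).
Since 13 is prime, by Fermat 7^(-1) ≡ 7^{11} ≡ 2 (mod 13). Verify: 7 × 2 = 14 ≡ 1 (mod 13)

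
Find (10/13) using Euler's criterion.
(10/13) = 10^{6} mod 13 = 1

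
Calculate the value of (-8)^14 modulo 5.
Using Fermat: (-8)^{4} ≡ 1 mod 5. 14 ≡ 2 mod 4. So (-8)^{14} ≡ (-8)^{2} ≡ 4 mod 5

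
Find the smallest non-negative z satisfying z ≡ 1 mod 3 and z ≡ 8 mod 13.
M = 3 × 13 = 39. M₁ = 13, y₁ ≡ 1 mod 3. M₂ = 3, y₂ ≡ 9 mod 13. z = 1×13×1 + 8×3×9 ≡ 34 mod 39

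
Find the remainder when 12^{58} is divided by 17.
By Fermat: 12^{16} ≡ 1 mod 17. 58 = 3×16 + 10. So 12^{58} ≡ 12^{10} ≡ 9 mod 17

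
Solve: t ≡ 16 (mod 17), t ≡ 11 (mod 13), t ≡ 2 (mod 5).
M = 17 × 13 × 5 = 1105. M₁ = 65, y₁ ≡ 11 (mod 17). M₂ = 85, y₂ ≡ 2 (mod 13). M₃ = 221, y₃ ≡ 1 (mod 5). t = 16×65×11 + 11×85×2 + 2×221×1 ≡ 492 (mod 1105)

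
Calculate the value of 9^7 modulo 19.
By repeated squaring mod 19: 9^{1}≡9, 9^{2}≡5, 9^{4}≡6. Then 9^{7} = 9^{4+2+1} ≡ 6 × 5 × 9 ≡ 4 mod 19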